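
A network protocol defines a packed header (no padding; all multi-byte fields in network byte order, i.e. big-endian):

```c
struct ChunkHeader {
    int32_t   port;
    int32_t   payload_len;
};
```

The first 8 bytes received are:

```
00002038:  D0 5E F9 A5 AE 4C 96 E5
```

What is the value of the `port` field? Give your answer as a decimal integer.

`port` is the first field, at byte offset 0, occupying 4 bytes.
Bytes at offsets 0..3: D0 5E F9 A5.
Big-endian stores the most-significant byte at the lowest address.
The bytes are already most-significant first: 0xD05EF9A5.
Top bit is set, so as a signed 32-bit value this is 0xD05EF9A5 − 2^32 = -799082075.

-799082075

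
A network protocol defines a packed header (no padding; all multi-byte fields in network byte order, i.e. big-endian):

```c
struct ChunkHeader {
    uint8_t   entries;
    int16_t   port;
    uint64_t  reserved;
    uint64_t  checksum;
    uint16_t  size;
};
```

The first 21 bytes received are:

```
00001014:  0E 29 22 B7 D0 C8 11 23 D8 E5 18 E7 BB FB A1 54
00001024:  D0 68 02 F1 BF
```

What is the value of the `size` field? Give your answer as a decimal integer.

`size` follows `entries` (1 B), `port` (2 B), `reserved` (8 B), `checksum` (8 B), so it starts at offset 1 + 2 + 8 + 8 = 19 and occupies 2 bytes.
Bytes at offsets 19..20: F1 BF.
Big-endian: lowest address holds the most-significant byte.
The bytes are already most-significant first: 0xF1BF.
0xF1BF = 61887.

61887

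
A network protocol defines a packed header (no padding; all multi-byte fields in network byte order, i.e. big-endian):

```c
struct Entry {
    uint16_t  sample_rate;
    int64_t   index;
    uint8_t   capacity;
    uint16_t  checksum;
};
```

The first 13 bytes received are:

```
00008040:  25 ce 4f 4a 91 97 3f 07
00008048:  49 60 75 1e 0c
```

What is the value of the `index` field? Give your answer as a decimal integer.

`index` follows `sample_rate` (2 bytes), so it starts at byte offset 2 and occupies 8 bytes.
Bytes at offsets 2..9: 4F 4A 91 97 3F 07 49 60.
Big-endian stores the most-significant byte at the lowest address.
The bytes are already most-significant first: 0x4F4A91973F074960.
0x4F4A91973F074960 = 5713539156056426848.

5713539156056426848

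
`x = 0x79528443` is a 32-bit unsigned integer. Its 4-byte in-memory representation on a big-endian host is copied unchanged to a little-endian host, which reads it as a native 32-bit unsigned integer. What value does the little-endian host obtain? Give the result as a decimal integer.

1132745337

Stored big-endian, the bytes at ascending addresses are 79 52 84 43.
Read back as little-endian, the first byte is least significant, giving 0x43845279.
0x43845279 = 1132745337.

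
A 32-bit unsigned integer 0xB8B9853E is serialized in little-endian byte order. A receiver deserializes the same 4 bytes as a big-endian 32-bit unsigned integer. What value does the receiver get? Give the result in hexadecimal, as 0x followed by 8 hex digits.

Stored little-endian, the bytes at ascending addresses are 3E 85 B9 B8.
Read back as big-endian, the last byte is least significant, giving 0x3E85B9B8.

0x3E85B9B8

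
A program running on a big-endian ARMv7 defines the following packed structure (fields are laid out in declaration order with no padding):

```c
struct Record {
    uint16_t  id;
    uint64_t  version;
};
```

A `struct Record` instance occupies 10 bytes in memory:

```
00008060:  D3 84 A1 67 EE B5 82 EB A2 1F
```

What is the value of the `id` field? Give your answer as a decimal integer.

54148

`id` is the first field, at byte offset 0, occupying 2 bytes.
Bytes at offsets 0..1: D3 84.
Big-endian: lowest address holds the most-significant byte.
The bytes are already most-significant first: 0xD384.
0xD384 = 54148.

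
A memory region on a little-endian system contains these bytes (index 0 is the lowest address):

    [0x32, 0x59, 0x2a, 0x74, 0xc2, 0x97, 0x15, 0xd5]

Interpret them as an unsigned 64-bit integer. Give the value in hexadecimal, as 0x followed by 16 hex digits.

0xD51597C2742A5932

In little-endian order the low byte comes first in memory.
Reassemble most-significant byte first: D5 15 97 C2 74 2A 59 32 → 0xD51597C2742A5932.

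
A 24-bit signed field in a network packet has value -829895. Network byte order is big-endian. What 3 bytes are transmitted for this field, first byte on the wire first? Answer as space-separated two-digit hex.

F3 56 39

Two's complement of -829895 in 24 bits: 829895 = 0x0CA9C7; invert → 0xF35638; add 1 → 0xF35639.
Split into bytes (most-significant first): F3 56 39.
Big-endian stores the most-significant byte at the lowest address.
So the memory order matches the most-significant-first order: F3 56 39.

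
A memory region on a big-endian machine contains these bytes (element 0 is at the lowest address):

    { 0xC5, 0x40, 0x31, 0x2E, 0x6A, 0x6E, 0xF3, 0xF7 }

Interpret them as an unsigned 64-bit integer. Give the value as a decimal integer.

14213414499405198327

Big-endian stores the most-significant byte at the lowest address.
The bytes are already most-significant first: 0xC540312E6A6EF3F7.
0xC540312E6A6EF3F7 = 14213414499405198327.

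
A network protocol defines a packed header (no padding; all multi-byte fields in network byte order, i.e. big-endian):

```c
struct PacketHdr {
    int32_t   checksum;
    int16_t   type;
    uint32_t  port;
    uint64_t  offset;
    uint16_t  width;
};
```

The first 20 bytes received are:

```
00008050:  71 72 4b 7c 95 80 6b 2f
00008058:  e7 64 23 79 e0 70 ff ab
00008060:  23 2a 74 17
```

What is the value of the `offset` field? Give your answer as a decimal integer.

`offset` follows `checksum` (4 B), `type` (2 B), `port` (4 B), so it starts at offset 4 + 2 + 4 = 10 and occupies 8 bytes.
Bytes at offsets 10..17: 23 79 E0 70 FF AB 23 2A.
Big-endian: lowest address holds the most-significant byte.
The bytes are already most-significant first: 0x2379E070FFAB232A.
0x2379E070FFAB232A = 2556321039439831850.

2556321039439831850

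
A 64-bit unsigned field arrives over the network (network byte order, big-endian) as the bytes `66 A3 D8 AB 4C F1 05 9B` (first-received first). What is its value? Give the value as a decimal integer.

Big-endian: lowest address holds the most-significant byte.
The bytes are already most-significant first: 0x66A3D8AB4CF1059B.
0x66A3D8AB4CF1059B = 7395993243314357659.

7395993243314357659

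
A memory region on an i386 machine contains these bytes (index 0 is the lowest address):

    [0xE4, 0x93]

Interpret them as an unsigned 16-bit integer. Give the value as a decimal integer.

37860

Little-endian: lowest address holds the least-significant byte.
Reassemble most-significant byte first: 93 E4 → 0x93E4.
0x93E4 = 37860.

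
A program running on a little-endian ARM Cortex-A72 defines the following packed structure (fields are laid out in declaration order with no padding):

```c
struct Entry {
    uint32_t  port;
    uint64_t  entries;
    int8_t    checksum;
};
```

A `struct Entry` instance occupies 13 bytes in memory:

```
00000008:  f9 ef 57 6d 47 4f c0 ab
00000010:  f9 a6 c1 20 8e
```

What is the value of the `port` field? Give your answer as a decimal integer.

1834479609

`port` is the first field, at byte offset 0, occupying 4 bytes.
Bytes at offsets 0..3: F9 EF 57 6D.
In little-endian order the low byte comes first in memory.
Reassemble most-significant byte first: 6D 57 EF F9 → 0x6D57EFF9.
0x6D57EFF9 = 1834479609.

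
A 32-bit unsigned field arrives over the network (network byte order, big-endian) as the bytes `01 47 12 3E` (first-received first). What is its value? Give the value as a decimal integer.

21434942

In big-endian order the high byte comes first in memory.
The bytes are already most-significant first: 0x0147123E.
0x0147123E = 21434942.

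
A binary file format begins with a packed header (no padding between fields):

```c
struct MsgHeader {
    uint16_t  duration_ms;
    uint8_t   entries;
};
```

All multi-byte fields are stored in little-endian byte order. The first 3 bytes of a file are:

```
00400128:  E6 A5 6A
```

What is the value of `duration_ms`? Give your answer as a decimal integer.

42470

`duration_ms` is the first field, at byte offset 0, occupying 2 bytes.
Bytes at offsets 0..1: E6 A5.
In little-endian order the low byte comes first in memory.
Reassemble most-significant byte first: A5 E6 → 0xA5E6.
0xA5E6 = 42470.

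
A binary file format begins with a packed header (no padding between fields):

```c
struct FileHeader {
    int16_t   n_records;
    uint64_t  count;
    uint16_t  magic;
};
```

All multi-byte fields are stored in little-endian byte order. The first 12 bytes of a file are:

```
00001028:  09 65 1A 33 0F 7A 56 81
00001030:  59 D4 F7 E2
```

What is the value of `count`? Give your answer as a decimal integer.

15301403417382957850

`count` follows `n_records` (2 bytes), so it starts at byte offset 2 and occupies 8 bytes.
Bytes at offsets 2..9: 1A 33 0F 7A 56 81 59 D4.
Little-endian stores the least-significant byte at the lowest address.
Reassemble most-significant byte first: D4 59 81 56 7A 0F 33 1A → 0xD45981567A0F331A.
0xD45981567A0F331A = 15301403417382957850.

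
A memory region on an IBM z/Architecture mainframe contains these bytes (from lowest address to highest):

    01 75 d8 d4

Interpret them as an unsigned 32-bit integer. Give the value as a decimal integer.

24500436

In big-endian order the high byte comes first in memory.
The bytes are already most-significant first: 0x0175D8D4.
0x0175D8D4 = 24500436.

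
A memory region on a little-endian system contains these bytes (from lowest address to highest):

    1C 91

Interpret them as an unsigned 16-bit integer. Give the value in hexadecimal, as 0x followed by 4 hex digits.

In little-endian order the low byte comes first in memory.
Reassemble most-significant byte first: 91 1C → 0x911C.

0x911C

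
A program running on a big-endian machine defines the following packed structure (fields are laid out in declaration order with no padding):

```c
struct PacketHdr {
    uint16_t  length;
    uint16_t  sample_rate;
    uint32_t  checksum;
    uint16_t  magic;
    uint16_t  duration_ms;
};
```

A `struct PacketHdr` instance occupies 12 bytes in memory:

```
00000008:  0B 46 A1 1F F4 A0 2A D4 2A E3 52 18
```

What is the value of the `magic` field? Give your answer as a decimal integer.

`magic` follows `length` (2 B), `sample_rate` (2 B), `checksum` (4 B), so it starts at offset 2 + 2 + 4 = 8 and occupies 2 bytes.
Bytes at offsets 8..9: 2A E3.
Big-endian: lowest address holds the most-significant byte.
The bytes are already most-significant first: 0x2AE3.
0x2AE3 = 10979.

10979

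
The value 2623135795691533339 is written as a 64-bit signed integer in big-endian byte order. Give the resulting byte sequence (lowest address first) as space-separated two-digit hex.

24 67 40 1B B3 CE 34 1B

2623135795691533339 in hexadecimal, padded to 64 bits, is 0x2467401BB3CE341B.
Split into bytes (most-significant first): 24 67 40 1B B3 CE 34 1B.
In big-endian order the high byte comes first in memory.
So the memory order matches the most-significant-first order: 24 67 40 1B B3 CE 34 1B.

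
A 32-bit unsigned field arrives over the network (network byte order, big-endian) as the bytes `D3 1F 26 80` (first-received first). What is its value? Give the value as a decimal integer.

3542034048

In big-endian order the high byte comes first in memory.
The bytes are already most-significant first: 0xD31F2680.
0xD31F2680 = 3542034048.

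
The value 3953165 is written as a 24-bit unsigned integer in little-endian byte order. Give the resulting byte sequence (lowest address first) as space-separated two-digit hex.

3953165 in hexadecimal, padded to 24 bits, is 0x3C520D.
Split into bytes (most-significant first): 3C 52 0D.
In little-endian order the low byte comes first in memory.
So at ascending addresses the bytes are 0D 52 3C.

0D 52 3C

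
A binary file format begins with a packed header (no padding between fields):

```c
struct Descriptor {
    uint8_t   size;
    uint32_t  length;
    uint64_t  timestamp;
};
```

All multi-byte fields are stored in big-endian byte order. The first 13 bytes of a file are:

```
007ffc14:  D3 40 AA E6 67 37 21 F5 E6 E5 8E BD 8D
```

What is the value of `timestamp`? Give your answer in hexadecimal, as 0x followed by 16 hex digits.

`timestamp` follows `size` (1 B), `length` (4 B), so it starts at offset 1 + 4 = 5 and occupies 8 bytes.
Bytes at offsets 5..12: 37 21 F5 E6 E5 8E BD 8D.
In big-endian order the high byte comes first in memory.
The bytes are already most-significant first: 0x3721F5E6E58EBD8D.

0x3721F5E6E58EBD8D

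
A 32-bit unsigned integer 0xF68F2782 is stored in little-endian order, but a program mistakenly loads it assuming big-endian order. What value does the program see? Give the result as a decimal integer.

2183630838

Stored little-endian, the bytes at ascending addresses are 82 27 8F F6.
Read back as big-endian, the last byte is least significant, giving 0x82278FF6.
0x82278FF6 = 2183630838.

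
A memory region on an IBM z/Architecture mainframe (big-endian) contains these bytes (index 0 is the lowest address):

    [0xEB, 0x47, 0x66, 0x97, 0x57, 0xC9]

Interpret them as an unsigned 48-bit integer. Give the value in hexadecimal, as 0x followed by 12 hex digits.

Big-endian: lowest address holds the most-significant byte.
The bytes are already most-significant first: 0xEB47669757C9.

0xEB47669757C9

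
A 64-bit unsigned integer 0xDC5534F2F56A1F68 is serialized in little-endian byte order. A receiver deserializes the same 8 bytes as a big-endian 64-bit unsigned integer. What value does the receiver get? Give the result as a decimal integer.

7502833108785583580

Stored little-endian, the bytes at ascending addresses are 68 1F 6A F5 F2 34 55 DC.
Read back as big-endian, the last byte is least significant, giving 0x681F6AF5F23455DC.
0x681F6AF5F23455DC = 7502833108785583580.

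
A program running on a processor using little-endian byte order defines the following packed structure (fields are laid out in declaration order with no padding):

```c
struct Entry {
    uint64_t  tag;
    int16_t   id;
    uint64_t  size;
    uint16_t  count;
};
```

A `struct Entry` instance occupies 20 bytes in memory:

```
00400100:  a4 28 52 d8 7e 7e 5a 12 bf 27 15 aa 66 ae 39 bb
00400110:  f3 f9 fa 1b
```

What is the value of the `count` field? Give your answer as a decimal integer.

7162

`count` follows `tag` (8 B), `id` (2 B), `size` (8 B), so it starts at offset 8 + 2 + 8 = 18 and occupies 2 bytes.
Bytes at offsets 18..19: FA 1B.
Little-endian: lowest address holds the least-significant byte.
Reassemble most-significant byte first: 1B FA → 0x1BFA.
0x1BFA = 7162.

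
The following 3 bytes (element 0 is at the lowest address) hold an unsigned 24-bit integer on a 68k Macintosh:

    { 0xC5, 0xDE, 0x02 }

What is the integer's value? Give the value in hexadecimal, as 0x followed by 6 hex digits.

In big-endian order the high byte comes first in memory.
The bytes are already most-significant first: 0xC5DE02.

0xC5DE02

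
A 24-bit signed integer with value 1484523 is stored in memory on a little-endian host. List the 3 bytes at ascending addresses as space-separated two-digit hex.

EB A6 16

1484523 in hexadecimal, padded to 24 bits, is 0x16A6EB.
Split into bytes (most-significant first): 16 A6 EB.
In little-endian order the low byte comes first in memory.
So at ascending addresses the bytes are EB A6 16.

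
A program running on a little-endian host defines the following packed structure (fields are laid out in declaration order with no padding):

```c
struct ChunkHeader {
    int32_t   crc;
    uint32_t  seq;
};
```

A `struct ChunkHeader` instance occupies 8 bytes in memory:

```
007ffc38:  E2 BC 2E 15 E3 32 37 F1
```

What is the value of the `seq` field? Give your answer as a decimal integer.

4046926563

`seq` follows `crc` (4 bytes), so it starts at byte offset 4 and occupies 4 bytes.
Bytes at offsets 4..7: E3 32 37 F1.
Little-endian: lowest address holds the least-significant byte.
Reassemble most-significant byte first: F1 37 32 E3 → 0xF13732E3.
0xF13732E3 = 4046926563.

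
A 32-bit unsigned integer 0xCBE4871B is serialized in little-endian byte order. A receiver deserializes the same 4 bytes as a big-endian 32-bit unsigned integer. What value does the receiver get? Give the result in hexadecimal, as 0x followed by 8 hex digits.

0x1B87E4CB

Stored little-endian, the bytes at ascending addresses are 1B 87 E4 CB.
Read back as big-endian, the last byte is least significant, giving 0x1B87E4CB.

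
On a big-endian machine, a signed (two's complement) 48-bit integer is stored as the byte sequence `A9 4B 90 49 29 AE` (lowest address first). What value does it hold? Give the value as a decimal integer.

Big-endian stores the most-significant byte at the lowest address.
The bytes are already most-significant first: 0xA94B904929AE.
Top bit is set, so as a signed 48-bit value this is 0xA94B904929AE − 2^48 = -95332968355410.

-95332968355410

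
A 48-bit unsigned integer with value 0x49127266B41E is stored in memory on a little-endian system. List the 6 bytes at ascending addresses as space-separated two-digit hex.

Split into bytes (most-significant first): 49 12 72 66 B4 1E.
Little-endian: lowest address holds the least-significant byte.
So at ascending addresses the bytes are 1E B4 66 72 12 49.

1E B4 66 72 12 49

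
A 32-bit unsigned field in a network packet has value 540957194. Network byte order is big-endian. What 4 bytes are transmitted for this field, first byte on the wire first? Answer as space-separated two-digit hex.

20 3E 5A 0A

540957194 in hexadecimal, padded to 32 bits, is 0x203E5A0A.
Split into bytes (most-significant first): 20 3E 5A 0A.
In big-endian order the high byte comes first in memory.
So the memory order matches the most-significant-first order: 20 3E 5A 0A.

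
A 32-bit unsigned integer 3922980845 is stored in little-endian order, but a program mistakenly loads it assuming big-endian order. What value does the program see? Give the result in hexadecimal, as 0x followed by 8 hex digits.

3922980845 in 32-bit hexadecimal is 0xE9D3EFED.
Stored little-endian, the bytes at ascending addresses are ED EF D3 E9.
Read back as big-endian, the last byte is least significant, giving 0xEDEFD3E9.

0xEDEFD3E9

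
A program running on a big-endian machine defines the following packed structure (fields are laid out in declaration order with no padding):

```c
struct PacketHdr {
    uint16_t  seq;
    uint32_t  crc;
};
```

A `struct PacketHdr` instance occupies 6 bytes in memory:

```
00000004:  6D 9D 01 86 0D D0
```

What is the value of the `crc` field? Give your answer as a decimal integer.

`crc` follows `seq` (2 bytes), so it starts at byte offset 2 and occupies 4 bytes.
Bytes at offsets 2..5: 01 86 0D D0.
In big-endian order the high byte comes first in memory.
The bytes are already most-significant first: 0x01860DD0.
0x01860DD0 = 25562576.

25562576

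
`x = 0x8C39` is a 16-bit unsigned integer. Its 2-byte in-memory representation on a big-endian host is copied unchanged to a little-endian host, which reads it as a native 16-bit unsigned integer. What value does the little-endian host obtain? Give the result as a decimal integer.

Stored big-endian, the bytes at ascending addresses are 8C 39.
Read back as little-endian, the first byte is least significant, giving 0x398C.
0x398C = 14732.

14732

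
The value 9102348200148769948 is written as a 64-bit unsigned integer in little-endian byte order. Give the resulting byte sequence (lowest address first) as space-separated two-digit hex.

9102348200148769948 in hexadecimal, padded to 64 bits, is 0x7E52097633C89C9C.
Split into bytes (most-significant first): 7E 52 09 76 33 C8 9C 9C.
Little-endian stores the least-significant byte at the lowest address.
So at ascending addresses the bytes are 9C 9C C8 33 76 09 52 7E.

9C 9C C8 33 76 09 52 7E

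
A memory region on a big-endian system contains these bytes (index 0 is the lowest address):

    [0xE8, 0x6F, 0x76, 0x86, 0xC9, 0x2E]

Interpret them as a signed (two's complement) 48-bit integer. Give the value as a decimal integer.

-25909549151954

Big-endian stores the most-significant byte at the lowest address.
The bytes are already most-significant first: 0xE86F7686C92E.
Top bit is set, so as a signed 48-bit value this is 0xE86F7686C92E − 2^48 = -25909549151954.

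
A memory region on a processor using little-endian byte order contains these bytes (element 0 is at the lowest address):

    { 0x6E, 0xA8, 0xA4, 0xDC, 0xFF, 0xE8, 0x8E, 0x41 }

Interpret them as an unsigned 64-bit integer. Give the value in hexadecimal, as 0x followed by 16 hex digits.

0x418EE8FFDCA4A86E

Little-endian stores the least-significant byte at the lowest address.
Reassemble most-significant byte first: 41 8E E8 FF DC A4 A8 6E → 0x418EE8FFDCA4A86E.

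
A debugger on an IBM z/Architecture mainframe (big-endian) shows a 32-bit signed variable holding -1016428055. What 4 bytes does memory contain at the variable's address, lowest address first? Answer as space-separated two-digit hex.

Two's complement of -1016428055 in 32 bits: 1016428055 = 0x3C957617; invert → 0xC36A89E8; add 1 → 0xC36A89E9.
Split into bytes (most-significant first): C3 6A 89 E9.
Big-endian: lowest address holds the most-significant byte.
So the memory order matches the most-significant-first order: C3 6A 89 E9.

C3 6A 89 E9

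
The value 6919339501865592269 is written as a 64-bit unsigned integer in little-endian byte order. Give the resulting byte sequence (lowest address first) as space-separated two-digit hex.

CD E5 06 E1 9D 6E 06 60

6919339501865592269 in hexadecimal, padded to 64 bits, is 0x60066E9DE106E5CD.
Split into bytes (most-significant first): 60 06 6E 9D E1 06 E5 CD.
Little-endian: lowest address holds the least-significant byte.
So at ascending addresses the bytes are CD E5 06 E1 9D 6E 06 60.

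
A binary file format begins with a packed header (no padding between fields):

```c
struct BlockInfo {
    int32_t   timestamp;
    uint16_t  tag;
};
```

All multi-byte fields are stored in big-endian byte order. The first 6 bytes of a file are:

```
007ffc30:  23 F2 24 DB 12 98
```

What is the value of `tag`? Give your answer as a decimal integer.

4760

`tag` follows `timestamp` (4 bytes), so it starts at byte offset 4 and occupies 2 bytes.
Bytes at offsets 4..5: 12 98.
In big-endian order the high byte comes first in memory.
The bytes are already most-significant first: 0x1298.
0x1298 = 4760.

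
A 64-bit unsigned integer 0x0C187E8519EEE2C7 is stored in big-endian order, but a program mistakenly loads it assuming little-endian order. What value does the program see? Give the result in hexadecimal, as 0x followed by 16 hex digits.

Stored big-endian, the bytes at ascending addresses are 0C 18 7E 85 19 EE E2 C7.
Read back as little-endian, the first byte is least significant, giving 0xC7E2EE19857E180C.

0xC7E2EE19857E180C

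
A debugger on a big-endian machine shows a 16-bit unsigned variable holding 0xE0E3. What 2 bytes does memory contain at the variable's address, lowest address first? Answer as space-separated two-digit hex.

Split into bytes (most-significant first): E0 E3.
In big-endian order the high byte comes first in memory.
So the memory order matches the most-significant-first order: E0 E3.

E0 E3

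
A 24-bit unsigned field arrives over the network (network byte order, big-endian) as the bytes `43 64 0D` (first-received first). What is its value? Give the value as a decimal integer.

4416525

Big-endian: lowest address holds the most-significant byte.
The bytes are already most-significant first: 0x43640D.
0x43640D = 4416525.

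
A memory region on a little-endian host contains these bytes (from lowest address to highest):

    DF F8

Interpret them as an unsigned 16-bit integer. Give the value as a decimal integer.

63711

Little-endian: lowest address holds the least-significant byte.
Reassemble most-significant byte first: F8 DF → 0xF8DF.
0xF8DF = 63711.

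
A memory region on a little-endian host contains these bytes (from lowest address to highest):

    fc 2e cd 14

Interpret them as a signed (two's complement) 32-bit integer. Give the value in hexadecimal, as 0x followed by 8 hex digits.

0x14CD2EFC

In little-endian order the low byte comes first in memory.
Reassemble most-significant byte first: 14 CD 2E FC → 0x14CD2EFC.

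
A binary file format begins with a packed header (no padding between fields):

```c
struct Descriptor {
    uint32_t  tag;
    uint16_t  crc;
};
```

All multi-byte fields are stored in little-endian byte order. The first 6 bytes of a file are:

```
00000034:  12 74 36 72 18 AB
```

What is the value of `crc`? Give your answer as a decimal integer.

43800

`crc` follows `tag` (4 bytes), so it starts at byte offset 4 and occupies 2 bytes.
Bytes at offsets 4..5: 18 AB.
Little-endian stores the least-significant byte at the lowest address.
Reassemble most-significant byte first: AB 18 → 0xAB18.
0xAB18 = 43800.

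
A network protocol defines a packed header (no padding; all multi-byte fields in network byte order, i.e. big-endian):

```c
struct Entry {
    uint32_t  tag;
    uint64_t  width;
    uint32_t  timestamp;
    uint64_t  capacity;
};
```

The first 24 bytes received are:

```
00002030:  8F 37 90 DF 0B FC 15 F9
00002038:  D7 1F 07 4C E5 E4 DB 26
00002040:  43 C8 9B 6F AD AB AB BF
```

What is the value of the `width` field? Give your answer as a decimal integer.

863589391348467532

`width` follows `tag` (4 bytes), so it starts at byte offset 4 and occupies 8 bytes.
Bytes at offsets 4..11: 0B FC 15 F9 D7 1F 07 4C.
In big-endian order the high byte comes first in memory.
The bytes are already most-significant first: 0x0BFC15F9D71F074C.
0x0BFC15F9D71F074C = 863589391348467532.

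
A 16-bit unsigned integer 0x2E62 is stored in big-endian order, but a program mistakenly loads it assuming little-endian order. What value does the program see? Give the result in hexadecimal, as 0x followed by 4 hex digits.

Stored big-endian, the bytes at ascending addresses are 2E 62.
Read back as little-endian, the first byte is least significant, giving 0x622E.

0x622E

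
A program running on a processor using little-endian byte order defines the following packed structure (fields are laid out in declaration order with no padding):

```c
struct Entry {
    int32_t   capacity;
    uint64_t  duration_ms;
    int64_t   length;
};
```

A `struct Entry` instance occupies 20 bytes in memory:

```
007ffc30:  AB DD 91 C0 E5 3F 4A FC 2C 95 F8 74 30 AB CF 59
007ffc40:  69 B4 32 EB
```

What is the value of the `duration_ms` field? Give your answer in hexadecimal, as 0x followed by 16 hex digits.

0x74F8952CFC4A3FE5

`duration_ms` follows `capacity` (4 bytes), so it starts at byte offset 4 and occupies 8 bytes.
Bytes at offsets 4..11: E5 3F 4A FC 2C 95 F8 74.
Little-endian: lowest address holds the least-significant byte.
Reassemble most-significant byte first: 74 F8 95 2C FC 4A 3F E5 → 0x74F8952CFC4A3FE5.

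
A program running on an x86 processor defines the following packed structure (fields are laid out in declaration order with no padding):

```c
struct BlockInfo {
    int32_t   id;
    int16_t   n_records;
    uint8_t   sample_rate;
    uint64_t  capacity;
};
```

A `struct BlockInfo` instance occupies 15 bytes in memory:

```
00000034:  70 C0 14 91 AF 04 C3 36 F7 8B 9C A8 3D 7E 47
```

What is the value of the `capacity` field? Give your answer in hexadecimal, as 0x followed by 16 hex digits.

`capacity` follows `id` (4 B), `n_records` (2 B), `sample_rate` (1 B), so it starts at offset 4 + 2 + 1 = 7 and occupies 8 bytes.
Bytes at offsets 7..14: 36 F7 8B 9C A8 3D 7E 47.
In little-endian order the low byte comes first in memory.
Reassemble most-significant byte first: 47 7E 3D A8 9C 8B F7 36 → 0x477E3DA89C8BF736.

0x477E3DA89C8BF736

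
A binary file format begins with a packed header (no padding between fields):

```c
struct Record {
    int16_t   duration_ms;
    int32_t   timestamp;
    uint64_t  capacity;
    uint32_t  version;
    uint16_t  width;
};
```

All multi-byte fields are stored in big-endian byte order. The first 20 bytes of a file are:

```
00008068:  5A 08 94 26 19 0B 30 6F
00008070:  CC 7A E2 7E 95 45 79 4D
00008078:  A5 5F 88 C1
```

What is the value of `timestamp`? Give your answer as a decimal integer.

-1809442549

`timestamp` follows `duration_ms` (2 bytes), so it starts at byte offset 2 and occupies 4 bytes.
Bytes at offsets 2..5: 94 26 19 0B.
In big-endian order the high byte comes first in memory.
The bytes are already most-significant first: 0x9426190B.
Top bit is set, so as a signed 32-bit value this is 0x9426190B − 2^32 = -1809442549.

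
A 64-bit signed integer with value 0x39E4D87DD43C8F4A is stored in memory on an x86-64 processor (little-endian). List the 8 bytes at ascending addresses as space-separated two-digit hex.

Split into bytes (most-significant first): 39 E4 D8 7D D4 3C 8F 4A.
In little-endian order the low byte comes first in memory.
So at ascending addresses the bytes are 4A 8F 3C D4 7D D8 E4 39.

4A 8F 3C D4 7D D8 E4 39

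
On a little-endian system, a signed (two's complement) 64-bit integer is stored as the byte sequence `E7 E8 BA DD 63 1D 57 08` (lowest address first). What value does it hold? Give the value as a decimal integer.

Little-endian stores the least-significant byte at the lowest address.
Reassemble most-significant byte first: 08 57 1D 63 DD BA E8 E7 → 0x08571D63DDBAE8E7.
0x08571D63DDBAE8E7 = 600981390036232423.

600981390036232423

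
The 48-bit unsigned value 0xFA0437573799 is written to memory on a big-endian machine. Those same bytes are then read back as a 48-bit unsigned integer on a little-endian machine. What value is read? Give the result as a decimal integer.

168462965474554

Stored big-endian, the bytes at ascending addresses are FA 04 37 57 37 99.
Read back as little-endian, the first byte is least significant, giving 0x9937573704FA.
0x9937573704FA = 168462965474554.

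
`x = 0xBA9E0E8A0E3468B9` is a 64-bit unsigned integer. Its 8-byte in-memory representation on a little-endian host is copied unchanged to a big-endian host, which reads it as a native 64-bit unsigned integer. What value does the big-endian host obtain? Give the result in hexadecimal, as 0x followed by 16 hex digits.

Stored little-endian, the bytes at ascending addresses are B9 68 34 0E 8A 0E 9E BA.
Read back as big-endian, the last byte is least significant, giving 0xB968340E8A0E9EBA.

0xB968340E8A0E9EBA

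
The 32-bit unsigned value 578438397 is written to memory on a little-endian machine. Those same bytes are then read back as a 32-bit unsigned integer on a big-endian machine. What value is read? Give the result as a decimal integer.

4249123362

578438397 in 32-bit hexadecimal is 0x227A44FD.
Stored little-endian, the bytes at ascending addresses are FD 44 7A 22.
Read back as big-endian, the last byte is least significant, giving 0xFD447A22.
0xFD447A22 = 4249123362.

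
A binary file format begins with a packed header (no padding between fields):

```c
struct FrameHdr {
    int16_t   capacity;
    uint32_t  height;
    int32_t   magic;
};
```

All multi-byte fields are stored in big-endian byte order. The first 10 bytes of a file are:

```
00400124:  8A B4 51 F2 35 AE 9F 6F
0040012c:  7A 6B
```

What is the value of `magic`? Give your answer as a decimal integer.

`magic` follows `capacity` (2 B), `height` (4 B), so it starts at offset 2 + 4 = 6 and occupies 4 bytes.
Bytes at offsets 6..9: 9F 6F 7A 6B.
Big-endian: lowest address holds the most-significant byte.
The bytes are already most-significant first: 0x9F6F7A6B.
Top bit is set, so as a signed 32-bit value this is 0x9F6F7A6B − 2^32 = -1620084117.

-1620084117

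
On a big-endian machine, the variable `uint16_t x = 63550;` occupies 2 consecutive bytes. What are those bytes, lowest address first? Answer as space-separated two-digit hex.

F8 3E

63550 in hexadecimal, padded to 16 bits, is 0xF83E.
Split into bytes (most-significant first): F8 3E.
Big-endian stores the most-significant byte at the lowest address.
So the memory order matches the most-significant-first order: F8 3E.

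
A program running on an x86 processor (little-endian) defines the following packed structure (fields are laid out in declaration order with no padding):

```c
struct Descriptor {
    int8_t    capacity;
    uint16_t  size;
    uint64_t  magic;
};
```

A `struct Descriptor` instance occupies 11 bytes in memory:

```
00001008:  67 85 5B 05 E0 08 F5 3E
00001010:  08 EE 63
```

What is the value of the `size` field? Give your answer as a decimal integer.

23429

`size` follows `capacity` (1 byte), so it starts at byte offset 1 and occupies 2 bytes.
Bytes at offsets 1..2: 85 5B.
Little-endian: lowest address holds the least-significant byte.
Reassemble most-significant byte first: 5B 85 → 0x5B85.
0x5B85 = 23429.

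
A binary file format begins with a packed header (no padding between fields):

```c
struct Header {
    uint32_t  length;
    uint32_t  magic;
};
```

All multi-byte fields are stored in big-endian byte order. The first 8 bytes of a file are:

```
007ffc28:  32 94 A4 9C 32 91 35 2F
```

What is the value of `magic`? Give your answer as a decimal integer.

`magic` follows `length` (4 bytes), so it starts at byte offset 4 and occupies 4 bytes.
Bytes at offsets 4..7: 32 91 35 2F.
Big-endian: lowest address holds the most-significant byte.
The bytes are already most-significant first: 0x3291352F.
0x3291352F = 848377135.

848377135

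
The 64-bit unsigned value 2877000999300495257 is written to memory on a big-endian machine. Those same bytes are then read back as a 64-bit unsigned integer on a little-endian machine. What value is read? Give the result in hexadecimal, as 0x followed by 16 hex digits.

2877000999300495257 in 64-bit hexadecimal is 0x27ED292A75BFF799.
Stored big-endian, the bytes at ascending addresses are 27 ED 29 2A 75 BF F7 99.
Read back as little-endian, the first byte is least significant, giving 0x99F7BF752A29ED27.

0x99F7BF752A29ED27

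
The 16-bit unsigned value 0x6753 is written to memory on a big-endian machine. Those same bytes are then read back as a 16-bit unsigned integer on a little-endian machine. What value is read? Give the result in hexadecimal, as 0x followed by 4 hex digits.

Stored big-endian, the bytes at ascending addresses are 67 53.
Read back as little-endian, the first byte is least significant, giving 0x5367.

0x5367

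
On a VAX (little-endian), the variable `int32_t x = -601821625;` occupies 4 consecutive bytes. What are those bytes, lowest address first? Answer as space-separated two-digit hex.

47 EE 20 DC

Two's complement of -601821625 in 32 bits: 601821625 = 0x23DF11B9; invert → 0xDC20EE46; add 1 → 0xDC20EE47.
Split into bytes (most-significant first): DC 20 EE 47.
Little-endian stores the least-significant byte at the lowest address.
So at ascending addresses the bytes are 47 EE 20 DC.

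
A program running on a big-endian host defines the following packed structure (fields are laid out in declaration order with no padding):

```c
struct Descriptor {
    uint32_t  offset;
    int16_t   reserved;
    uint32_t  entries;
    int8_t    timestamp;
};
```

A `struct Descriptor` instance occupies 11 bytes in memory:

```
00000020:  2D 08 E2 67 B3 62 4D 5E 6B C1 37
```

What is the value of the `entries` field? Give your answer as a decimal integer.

1298033601

`entries` follows `offset` (4 B), `reserved` (2 B), so it starts at offset 4 + 2 = 6 and occupies 4 bytes.
Bytes at offsets 6..9: 4D 5E 6B C1.
Big-endian: lowest address holds the most-significant byte.
The bytes are already most-significant first: 0x4D5E6BC1.
0x4D5E6BC1 = 1298033601.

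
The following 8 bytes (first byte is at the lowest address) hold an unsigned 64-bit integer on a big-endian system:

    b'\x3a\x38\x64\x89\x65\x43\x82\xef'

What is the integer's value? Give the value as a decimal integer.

4195213594167837423

Big-endian stores the most-significant byte at the lowest address.
The bytes are already most-significant first: 0x3A386489654382EF.
0x3A386489654382EF = 4195213594167837423.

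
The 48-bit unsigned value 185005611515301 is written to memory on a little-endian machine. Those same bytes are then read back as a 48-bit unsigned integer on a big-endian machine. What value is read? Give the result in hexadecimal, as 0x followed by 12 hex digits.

0xA57DC1F942A8

185005611515301 in 48-bit hexadecimal is 0xA842F9C17DA5.
Stored little-endian, the bytes at ascending addresses are A5 7D C1 F9 42 A8.
Read back as big-endian, the last byte is least significant, giving 0xA57DC1F942A8.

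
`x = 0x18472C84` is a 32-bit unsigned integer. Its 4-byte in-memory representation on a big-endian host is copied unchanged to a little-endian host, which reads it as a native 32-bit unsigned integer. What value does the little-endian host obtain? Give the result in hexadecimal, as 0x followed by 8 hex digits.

Stored big-endian, the bytes at ascending addresses are 18 47 2C 84.
Read back as little-endian, the first byte is least significant, giving 0x842C4718.

0x842C4718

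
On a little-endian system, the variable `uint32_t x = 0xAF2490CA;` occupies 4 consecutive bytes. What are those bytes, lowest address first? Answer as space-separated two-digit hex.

Split into bytes (most-significant first): AF 24 90 CA.
Little-endian: lowest address holds the least-significant byte.
So at ascending addresses the bytes are CA 90 24 AF.

CA 90 24 AF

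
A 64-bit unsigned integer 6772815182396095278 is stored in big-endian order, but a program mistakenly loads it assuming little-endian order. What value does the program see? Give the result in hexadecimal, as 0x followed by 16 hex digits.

6772815182396095278 in 64-bit hexadecimal is 0x5DFDDF8644177B2E.
Stored big-endian, the bytes at ascending addresses are 5D FD DF 86 44 17 7B 2E.
Read back as little-endian, the first byte is least significant, giving 0x2E7B174486DFFD5D.

0x2E7B174486DFFD5D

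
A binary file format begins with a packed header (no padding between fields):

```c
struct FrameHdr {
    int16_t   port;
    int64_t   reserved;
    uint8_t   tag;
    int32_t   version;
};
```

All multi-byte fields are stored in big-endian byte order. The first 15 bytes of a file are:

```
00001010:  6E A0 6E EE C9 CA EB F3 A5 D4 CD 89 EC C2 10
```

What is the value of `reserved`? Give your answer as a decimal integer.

`reserved` follows `port` (2 bytes), so it starts at byte offset 2 and occupies 8 bytes.
Bytes at offsets 2..9: 6E EE C9 CA EB F3 A5 D4.
Big-endian stores the most-significant byte at the lowest address.
The bytes are already most-significant first: 0x6EEEC9CAEBF3A5D4.
0x6EEEC9CAEBF3A5D4 = 7993548262008399316.

7993548262008399316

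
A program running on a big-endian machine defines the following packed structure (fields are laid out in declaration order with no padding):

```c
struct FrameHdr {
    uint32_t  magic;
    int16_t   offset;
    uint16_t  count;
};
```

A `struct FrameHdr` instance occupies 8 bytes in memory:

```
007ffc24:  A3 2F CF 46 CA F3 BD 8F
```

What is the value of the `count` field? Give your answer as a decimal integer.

48527

`count` follows `magic` (4 B), `offset` (2 B), so it starts at offset 4 + 2 = 6 and occupies 2 bytes.
Bytes at offsets 6..7: BD 8F.
In big-endian order the high byte comes first in memory.
The bytes are already most-significant first: 0xBD8F.
0xBD8F = 48527.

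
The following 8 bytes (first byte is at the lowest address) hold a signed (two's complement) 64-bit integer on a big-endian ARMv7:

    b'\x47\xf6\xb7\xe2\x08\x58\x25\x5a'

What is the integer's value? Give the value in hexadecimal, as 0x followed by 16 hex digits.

Big-endian stores the most-significant byte at the lowest address.
The bytes are already most-significant first: 0x47F6B7E20858255A.

0x47F6B7E20858255A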